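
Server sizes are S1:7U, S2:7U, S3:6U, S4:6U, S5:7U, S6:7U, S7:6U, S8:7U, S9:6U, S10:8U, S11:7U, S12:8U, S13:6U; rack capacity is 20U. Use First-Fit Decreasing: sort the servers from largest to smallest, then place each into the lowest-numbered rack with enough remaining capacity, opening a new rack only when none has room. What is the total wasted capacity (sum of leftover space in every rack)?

12

Sorted descending: 8, 8, 7, 7, 7, 7, 7, 7, 6, 6, 6, 6, 6.
8U → rack 1 (remaining 12U)
8U → rack 1 (remaining 4U)
7U → rack 2 (remaining 13U)
7U → rack 2 (remaining 6U)
7U → rack 3 (remaining 13U)
7U → rack 3 (remaining 6U)
7U → rack 4 (remaining 13U)
7U → rack 4 (remaining 6U)
6U → rack 2 (remaining 0U)
6U → rack 3 (remaining 0U)
6U → rack 4 (remaining 0U)
6U → rack 5 (remaining 14U)
6U → rack 5 (remaining 8U)
5 racks × 20U = 100U; used 88U; unused 12U.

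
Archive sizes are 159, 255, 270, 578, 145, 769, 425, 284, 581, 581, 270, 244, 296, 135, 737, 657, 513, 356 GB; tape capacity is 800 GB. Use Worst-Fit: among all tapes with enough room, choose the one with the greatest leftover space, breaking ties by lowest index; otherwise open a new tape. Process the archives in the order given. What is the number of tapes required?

Put 159 GB in tape 1; 641 GB remain.
Put 255 GB in tape 1; 386 GB remain.
Put 270 GB in tape 1; 116 GB remain.
Put 578 GB in tape 2; 222 GB remain.
Put 145 GB in tape 2; 77 GB remain.
Put 769 GB in tape 3; 31 GB remain.
Put 425 GB in tape 4; 375 GB remain.
Put 284 GB in tape 4; 91 GB remain.
Put 581 GB in tape 5; 219 GB remain.
Put 581 GB in tape 6; 219 GB remain.
Put 270 GB in tape 7; 530 GB remain.
Put 244 GB in tape 7; 286 GB remain.
Put 296 GB in tape 8; 504 GB remain.
Put 135 GB in tape 8; 369 GB remain.
Put 737 GB in tape 9; 63 GB remain.
Put 657 GB in tape 10; 143 GB remain.
Put 513 GB in tape 11; 287 GB remain.
Put 356 GB in tape 8; 13 GB remain.

11 tapes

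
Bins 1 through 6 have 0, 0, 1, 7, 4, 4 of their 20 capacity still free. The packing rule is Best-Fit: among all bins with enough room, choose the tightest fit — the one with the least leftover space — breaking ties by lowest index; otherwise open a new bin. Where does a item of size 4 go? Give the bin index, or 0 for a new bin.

Bins with room: bin 4 (7), bin 5 (4), bin 6 (4).
Tightest fit is bin 5 with 4 free.

5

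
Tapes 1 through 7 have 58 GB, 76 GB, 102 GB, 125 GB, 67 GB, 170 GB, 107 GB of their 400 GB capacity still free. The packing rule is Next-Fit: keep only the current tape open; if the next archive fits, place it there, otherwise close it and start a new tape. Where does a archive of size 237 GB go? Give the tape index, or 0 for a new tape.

Next-Fit only looks at tape 7, which has 107 GB free.
237 GB does not fit, so a new tape is opened.

0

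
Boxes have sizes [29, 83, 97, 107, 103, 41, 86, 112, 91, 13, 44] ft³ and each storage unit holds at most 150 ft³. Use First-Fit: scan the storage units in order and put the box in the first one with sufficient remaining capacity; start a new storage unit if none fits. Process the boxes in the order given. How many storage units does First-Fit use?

Put 29 ft³ in storage unit 1; 121 ft³ remain.
Put 83 ft³ in storage unit 1; 38 ft³ remain.
Put 97 ft³ in storage unit 2; 53 ft³ remain.
Put 107 ft³ in storage unit 3; 43 ft³ remain.
Put 103 ft³ in storage unit 4; 47 ft³ remain.
Put 41 ft³ in storage unit 2; 12 ft³ remain.
Put 86 ft³ in storage unit 5; 64 ft³ remain.
Put 112 ft³ in storage unit 6; 38 ft³ remain.
Put 91 ft³ in storage unit 7; 59 ft³ remain.
Put 13 ft³ in storage unit 1; 25 ft³ remain.
Put 44 ft³ in storage unit 4; 3 ft³ remain.

7 storage units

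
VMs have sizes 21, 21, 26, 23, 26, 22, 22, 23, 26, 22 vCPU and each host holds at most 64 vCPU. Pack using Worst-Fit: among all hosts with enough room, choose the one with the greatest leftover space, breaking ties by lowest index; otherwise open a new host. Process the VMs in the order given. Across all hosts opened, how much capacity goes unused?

88

21 vCPU → host 1 (remaining 43 vCPU)
21 vCPU → host 1 (remaining 22 vCPU)
26 vCPU → host 2 (remaining 38 vCPU)
23 vCPU → host 2 (remaining 15 vCPU)
26 vCPU → host 3 (remaining 38 vCPU)
22 vCPU → host 3 (remaining 16 vCPU)
22 vCPU → host 1 (remaining 0 vCPU)
23 vCPU → host 4 (remaining 41 vCPU)
26 vCPU → host 4 (remaining 15 vCPU)
22 vCPU → host 5 (remaining 42 vCPU)
5 hosts × 64 vCPU = 320 vCPU; used 232 vCPU; unused 88 vCPU.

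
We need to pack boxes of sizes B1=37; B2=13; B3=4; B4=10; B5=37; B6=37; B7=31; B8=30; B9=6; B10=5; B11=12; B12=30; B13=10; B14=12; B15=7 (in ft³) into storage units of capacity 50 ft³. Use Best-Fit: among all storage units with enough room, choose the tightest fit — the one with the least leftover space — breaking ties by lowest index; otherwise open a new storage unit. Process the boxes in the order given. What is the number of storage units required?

storage unit 1: place B1 (37 ft³), 13 ft³ left
storage unit 1: place B2 (13 ft³), 0 ft³ left
storage unit 2: place B3 (4 ft³), 46 ft³ left
storage unit 2: place B4 (10 ft³), 36 ft³ left
storage unit 3: place B5 (37 ft³), 13 ft³ left
storage unit 4: place B6 (37 ft³), 13 ft³ left
storage unit 2: place B7 (31 ft³), 5 ft³ left
storage unit 5: place B8 (30 ft³), 20 ft³ left
storage unit 3: place B9 (6 ft³), 7 ft³ left
storage unit 2: place B10 (5 ft³), 0 ft³ left
storage unit 4: place B11 (12 ft³), 1 ft³ left
storage unit 6: place B12 (30 ft³), 20 ft³ left
storage unit 5: place B13 (10 ft³), 10 ft³ left
storage unit 6: place B14 (12 ft³), 8 ft³ left
storage unit 3: place B15 (7 ft³), 0 ft³ left

6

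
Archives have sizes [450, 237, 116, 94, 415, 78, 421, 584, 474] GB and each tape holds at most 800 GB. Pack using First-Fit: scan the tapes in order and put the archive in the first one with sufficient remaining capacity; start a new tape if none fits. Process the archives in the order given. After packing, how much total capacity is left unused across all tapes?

Put 450 GB in tape 1; 350 GB remain.
Put 237 GB in tape 1; 113 GB remain.
Put 116 GB in tape 2; 684 GB remain.
Put 94 GB in tape 1; 19 GB remain.
Put 415 GB in tape 2; 269 GB remain.
Put 78 GB in tape 2; 191 GB remain.
Put 421 GB in tape 3; 379 GB remain.
Put 584 GB in tape 4; 216 GB remain.
Put 474 GB in tape 5; 326 GB remain.
5 tapes × 800 GB = 4000 GB; used 2869 GB; unused 1131 GB.

1131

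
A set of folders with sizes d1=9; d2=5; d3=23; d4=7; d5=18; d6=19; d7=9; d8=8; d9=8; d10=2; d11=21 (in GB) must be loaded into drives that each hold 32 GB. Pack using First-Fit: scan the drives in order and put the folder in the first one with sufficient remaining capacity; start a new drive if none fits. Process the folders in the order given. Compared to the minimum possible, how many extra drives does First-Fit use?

First-Fit: [9,5,7,9,2] [23,8] [18,8] [19] [21] → 5 drives.
Total size 129 GB; any packing needs at least ⌈129/32⌉ = 5 drives.
So 5 is already optimal.

0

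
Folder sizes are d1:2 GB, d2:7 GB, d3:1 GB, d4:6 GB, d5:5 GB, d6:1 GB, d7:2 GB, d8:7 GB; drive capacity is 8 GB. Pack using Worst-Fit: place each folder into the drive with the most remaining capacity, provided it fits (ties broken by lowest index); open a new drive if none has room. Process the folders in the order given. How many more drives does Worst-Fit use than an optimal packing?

Worst-Fit: [2,1,5] [7] [6,1] [2] [7] → 5 drives.
Total size 31 GB; any packing needs at least ⌈31/8⌉ = 4 drives.
An optimal packing achieves that bound: [7,1] [7,1] [6,2] [5,2] → 4 drives.
Excess: 5 − 4 = 1.

1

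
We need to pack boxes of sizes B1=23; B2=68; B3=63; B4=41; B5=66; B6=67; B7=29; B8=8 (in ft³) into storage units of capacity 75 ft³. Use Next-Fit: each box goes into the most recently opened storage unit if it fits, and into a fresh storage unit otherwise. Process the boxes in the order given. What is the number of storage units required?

7 storage units

B1 (23 ft³) → storage unit 1 (remaining 52 ft³)
B2 (68 ft³) → storage unit 2 (remaining 7 ft³)
B3 (63 ft³) → storage unit 3 (remaining 12 ft³)
B4 (41 ft³) → storage unit 4 (remaining 34 ft³)
B5 (66 ft³) → storage unit 5 (remaining 9 ft³)
B6 (67 ft³) → storage unit 6 (remaining 8 ft³)
B7 (29 ft³) → storage unit 7 (remaining 46 ft³)
B8 (8 ft³) → storage unit 7 (remaining 38 ft³)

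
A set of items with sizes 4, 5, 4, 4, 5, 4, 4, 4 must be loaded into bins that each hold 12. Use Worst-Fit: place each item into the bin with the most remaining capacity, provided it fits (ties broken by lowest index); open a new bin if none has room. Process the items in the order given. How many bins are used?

4

4 → bin 1 (remaining 8)
5 → bin 1 (remaining 3)
4 → bin 2 (remaining 8)
4 → bin 2 (remaining 4)
5 → bin 3 (remaining 7)
4 → bin 3 (remaining 3)
4 → bin 2 (remaining 0)
4 → bin 4 (remaining 8)
Final bins: [4,5] [4,4,4] [5,4] [4].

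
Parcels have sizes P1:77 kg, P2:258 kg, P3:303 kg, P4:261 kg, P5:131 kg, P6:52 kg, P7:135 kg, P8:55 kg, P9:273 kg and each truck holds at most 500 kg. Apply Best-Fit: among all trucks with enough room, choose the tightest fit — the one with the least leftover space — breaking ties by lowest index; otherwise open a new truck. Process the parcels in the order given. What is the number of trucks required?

4 trucks

P1 (77 kg) → truck 1 (remaining 423 kg)
P2 (258 kg) → truck 1 (remaining 165 kg)
P3 (303 kg) → truck 2 (remaining 197 kg)
P4 (261 kg) → truck 3 (remaining 239 kg)
P5 (131 kg) → truck 1 (remaining 34 kg)
P6 (52 kg) → truck 2 (remaining 145 kg)
P7 (135 kg) → truck 2 (remaining 10 kg)
P8 (55 kg) → truck 3 (remaining 184 kg)
P9 (273 kg) → truck 4 (remaining 227 kg)
Final trucks: [77,258,131] [303,52,135] [261,55] [273].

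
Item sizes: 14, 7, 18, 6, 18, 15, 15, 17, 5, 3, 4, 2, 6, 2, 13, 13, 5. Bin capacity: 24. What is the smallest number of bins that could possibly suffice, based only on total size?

7 bins

Total size = 14 + 7 + 18 + 6 + 18 + 15 + 15 + 17 + 5 + 3 + 4 + 2 + 6 + 2 + 13 + 13 + 5 = 163.
⌈163 / 24⌉ = 7.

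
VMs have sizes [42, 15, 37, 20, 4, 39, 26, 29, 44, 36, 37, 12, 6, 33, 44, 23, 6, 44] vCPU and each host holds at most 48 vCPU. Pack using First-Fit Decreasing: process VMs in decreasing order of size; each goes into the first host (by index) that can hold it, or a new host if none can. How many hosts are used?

Sorted descending: 44, 44, 44, 42, 39, 37, 37, 36, 33, 29, 26, 23, 20, 15, 12, 6, 6, 4.
host 1: place 44 vCPU, 4 vCPU left
host 2: place 44 vCPU, 4 vCPU left
host 3: place 44 vCPU, 4 vCPU left
host 4: place 42 vCPU, 6 vCPU left
host 5: place 39 vCPU, 9 vCPU left
host 6: place 37 vCPU, 11 vCPU left
host 7: place 37 vCPU, 11 vCPU left
host 8: place 36 vCPU, 12 vCPU left
host 9: place 33 vCPU, 15 vCPU left
host 10: place 29 vCPU, 19 vCPU left
host 11: place 26 vCPU, 22 vCPU left
host 12: place 23 vCPU, 25 vCPU left
host 11: place 20 vCPU, 2 vCPU left
host 9: place 15 vCPU, 0 vCPU left
host 8: place 12 vCPU, 0 vCPU left
host 4: place 6 vCPU, 0 vCPU left
host 5: place 6 vCPU, 3 vCPU left
host 1: place 4 vCPU, 0 vCPU left
Final hosts: [44,4] [44] [44] [42,6] [39,6] [37] [37] [36,12] [33,15] [29] [26,20] [23].

12 hosts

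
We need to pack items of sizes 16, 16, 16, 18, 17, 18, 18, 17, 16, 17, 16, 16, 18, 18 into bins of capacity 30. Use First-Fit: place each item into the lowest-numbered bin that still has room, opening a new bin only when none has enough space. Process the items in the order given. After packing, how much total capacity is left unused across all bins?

183

Put 16 in bin 1; 14 remain.
Put 16 in bin 2; 14 remain.
Put 16 in bin 3; 14 remain.
Put 18 in bin 4; 12 remain.
Put 17 in bin 5; 13 remain.
Put 18 in bin 6; 12 remain.
Put 18 in bin 7; 12 remain.
Put 17 in bin 8; 13 remain.
Put 16 in bin 9; 14 remain.
Put 17 in bin 10; 13 remain.
Put 16 in bin 11; 14 remain.
Put 16 in bin 12; 14 remain.
Put 18 in bin 13; 12 remain.
Put 18 in bin 14; 12 remain.
14 bins × 30 = 420; used 237; unused 183.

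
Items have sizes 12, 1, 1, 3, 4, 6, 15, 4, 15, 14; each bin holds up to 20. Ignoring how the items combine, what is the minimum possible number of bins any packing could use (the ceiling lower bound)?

4 bins

Total size = 12 + 1 + 1 + 3 + 4 + 6 + 15 + 4 + 15 + 14 = 75.
⌈75 / 20⌉ = 4.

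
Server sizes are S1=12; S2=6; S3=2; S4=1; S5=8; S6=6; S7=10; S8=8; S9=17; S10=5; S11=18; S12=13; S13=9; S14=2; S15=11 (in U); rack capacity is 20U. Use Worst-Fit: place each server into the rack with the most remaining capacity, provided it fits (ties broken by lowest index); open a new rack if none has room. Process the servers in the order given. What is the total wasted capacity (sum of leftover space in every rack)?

S1 (12U) → rack 1 (remaining 8U)
S2 (6U) → rack 1 (remaining 2U)
S3 (2U) → rack 1 (remaining 0U)
S4 (1U) → rack 2 (remaining 19U)
S5 (8U) → rack 2 (remaining 11U)
S6 (6U) → rack 2 (remaining 5U)
S7 (10U) → rack 3 (remaining 10U)
S8 (8U) → rack 3 (remaining 2U)
S9 (17U) → rack 4 (remaining 3U)
S10 (5U) → rack 2 (remaining 0U)
S11 (18U) → rack 5 (remaining 2U)
S12 (13U) → rack 6 (remaining 7U)
S13 (9U) → rack 7 (remaining 11U)
S14 (2U) → rack 7 (remaining 9U)
S15 (11U) → rack 8 (remaining 9U)
8 racks × 20U = 160U; used 128U; unused 32U.

32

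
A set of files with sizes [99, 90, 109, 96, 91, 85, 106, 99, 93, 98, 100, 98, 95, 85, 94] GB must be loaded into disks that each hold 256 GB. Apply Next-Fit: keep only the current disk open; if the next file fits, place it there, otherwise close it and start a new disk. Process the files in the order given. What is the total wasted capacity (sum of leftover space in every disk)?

disk 1: place 99 GB, 157 GB left
disk 1: place 90 GB, 67 GB left
disk 2: place 109 GB, 147 GB left
disk 2: place 96 GB, 51 GB left
disk 3: place 91 GB, 165 GB left
disk 3: place 85 GB, 80 GB left
disk 4: place 106 GB, 150 GB left
disk 4: place 99 GB, 51 GB left
disk 5: place 93 GB, 163 GB left
disk 5: place 98 GB, 65 GB left
disk 6: place 100 GB, 156 GB left
disk 6: place 98 GB, 58 GB left
disk 7: place 95 GB, 161 GB left
disk 7: place 85 GB, 76 GB left
disk 8: place 94 GB, 162 GB left
8 disks × 256 GB = 2048 GB; used 1438 GB; unused 610 GB.

610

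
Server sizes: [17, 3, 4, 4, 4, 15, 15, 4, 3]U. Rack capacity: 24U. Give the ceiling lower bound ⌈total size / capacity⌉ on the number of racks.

3

Total size = 17 + 3 + 4 + 4 + 4 + 15 + 15 + 4 + 3 = 69U.
⌈69 / 24⌉ = 3.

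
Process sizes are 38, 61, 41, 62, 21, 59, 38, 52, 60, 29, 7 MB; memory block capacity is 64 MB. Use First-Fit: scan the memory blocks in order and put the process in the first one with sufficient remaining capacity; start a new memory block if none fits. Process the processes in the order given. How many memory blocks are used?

9 memory blocks

memory block 1: place 38 MB, 26 MB left
memory block 2: place 61 MB, 3 MB left
memory block 3: place 41 MB, 23 MB left
memory block 4: place 62 MB, 2 MB left
memory block 1: place 21 MB, 5 MB left
memory block 5: place 59 MB, 5 MB left
memory block 6: place 38 MB, 26 MB left
memory block 7: place 52 MB, 12 MB left
memory block 8: place 60 MB, 4 MB left
memory block 9: place 29 MB, 35 MB left
memory block 3: place 7 MB, 16 MB left
Final memory blocks: [38,21] [61] [41,7] [62] [59] [38] [52] [60] [29].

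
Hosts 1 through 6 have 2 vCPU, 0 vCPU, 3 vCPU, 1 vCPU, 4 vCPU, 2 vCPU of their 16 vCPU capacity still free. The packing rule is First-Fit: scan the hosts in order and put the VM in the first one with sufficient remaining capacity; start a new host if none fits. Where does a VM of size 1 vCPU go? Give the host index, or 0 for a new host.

Hosts with room: host 1 (2 vCPU), host 3 (3 vCPU), host 4 (1 vCPU), host 5 (4 vCPU), host 6 (2 vCPU).
The first with room is host 1.

1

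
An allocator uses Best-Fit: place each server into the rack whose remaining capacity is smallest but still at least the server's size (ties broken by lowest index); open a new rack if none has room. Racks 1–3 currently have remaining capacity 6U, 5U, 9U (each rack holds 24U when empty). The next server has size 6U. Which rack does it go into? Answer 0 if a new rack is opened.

1

Racks with room: rack 1 (6U), rack 3 (9U).
Tightest fit is rack 1 with 6U free.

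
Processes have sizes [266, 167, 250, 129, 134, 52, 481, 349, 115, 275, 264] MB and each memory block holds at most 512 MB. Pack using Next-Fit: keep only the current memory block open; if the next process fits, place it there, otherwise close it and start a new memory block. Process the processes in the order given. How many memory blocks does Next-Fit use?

Put 266 MB in memory block 1; 246 MB remain.
Put 167 MB in memory block 1; 79 MB remain.
Put 250 MB in memory block 2; 262 MB remain.
Put 129 MB in memory block 2; 133 MB remain.
Put 134 MB in memory block 3; 378 MB remain.
Put 52 MB in memory block 3; 326 MB remain.
Put 481 MB in memory block 4; 31 MB remain.
Put 349 MB in memory block 5; 163 MB remain.
Put 115 MB in memory block 5; 48 MB remain.
Put 275 MB in memory block 6; 237 MB remain.
Put 264 MB in memory block 7; 248 MB remain.

7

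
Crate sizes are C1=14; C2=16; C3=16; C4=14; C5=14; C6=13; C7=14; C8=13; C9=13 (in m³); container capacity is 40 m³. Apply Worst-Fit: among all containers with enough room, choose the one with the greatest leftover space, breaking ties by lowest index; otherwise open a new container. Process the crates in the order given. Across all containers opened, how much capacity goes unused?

33

C1 (14 m³) → container 1 (remaining 26 m³)
C2 (16 m³) → container 1 (remaining 10 m³)
C3 (16 m³) → container 2 (remaining 24 m³)
C4 (14 m³) → container 2 (remaining 10 m³)
C5 (14 m³) → container 3 (remaining 26 m³)
C6 (13 m³) → container 3 (remaining 13 m³)
C7 (14 m³) → container 4 (remaining 26 m³)
C8 (13 m³) → container 4 (remaining 13 m³)
C9 (13 m³) → container 3 (remaining 0 m³)
4 containers × 40 m³ = 160 m³; used 127 m³; unused 33 m³.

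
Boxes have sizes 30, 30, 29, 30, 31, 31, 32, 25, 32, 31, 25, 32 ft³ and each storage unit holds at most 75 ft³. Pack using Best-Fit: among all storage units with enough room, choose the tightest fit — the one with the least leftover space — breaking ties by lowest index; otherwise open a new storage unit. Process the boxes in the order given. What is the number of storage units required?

Put 30 ft³ in storage unit 1; 45 ft³ remain.
Put 30 ft³ in storage unit 1; 15 ft³ remain.
Put 29 ft³ in storage unit 2; 46 ft³ remain.
Put 30 ft³ in storage unit 2; 16 ft³ remain.
Put 31 ft³ in storage unit 3; 44 ft³ remain.
Put 31 ft³ in storage unit 3; 13 ft³ remain.
Put 32 ft³ in storage unit 4; 43 ft³ remain.
Put 25 ft³ in storage unit 4; 18 ft³ remain.
Put 32 ft³ in storage unit 5; 43 ft³ remain.
Put 31 ft³ in storage unit 5; 12 ft³ remain.
Put 25 ft³ in storage unit 6; 50 ft³ remain.
Put 32 ft³ in storage unit 6; 18 ft³ remain.
Final storage units: [30,30] [29,30] [31,31] [32,25] [32,31] [25,32].

6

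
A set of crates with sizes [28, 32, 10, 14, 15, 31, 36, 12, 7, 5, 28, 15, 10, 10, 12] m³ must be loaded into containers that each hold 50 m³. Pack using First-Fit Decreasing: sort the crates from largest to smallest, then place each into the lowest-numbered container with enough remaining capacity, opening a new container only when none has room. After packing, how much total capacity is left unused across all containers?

Sorted descending: 36, 32, 31, 28, 28, 15, 15, 14, 12, 12, 10, 10, 10, 7, 5.
container 1: place 36 m³, 14 m³ left
container 2: place 32 m³, 18 m³ left
container 3: place 31 m³, 19 m³ left
container 4: place 28 m³, 22 m³ left
container 5: place 28 m³, 22 m³ left
container 2: place 15 m³, 3 m³ left
container 3: place 15 m³, 4 m³ left
container 1: place 14 m³, 0 m³ left
container 4: place 12 m³, 10 m³ left
container 5: place 12 m³, 10 m³ left
container 4: place 10 m³, 0 m³ left
container 5: place 10 m³, 0 m³ left
container 6: place 10 m³, 40 m³ left
container 6: place 7 m³, 33 m³ left
container 6: place 5 m³, 28 m³ left
6 containers × 50 m³ = 300 m³; used 265 m³; unused 35 m³.

35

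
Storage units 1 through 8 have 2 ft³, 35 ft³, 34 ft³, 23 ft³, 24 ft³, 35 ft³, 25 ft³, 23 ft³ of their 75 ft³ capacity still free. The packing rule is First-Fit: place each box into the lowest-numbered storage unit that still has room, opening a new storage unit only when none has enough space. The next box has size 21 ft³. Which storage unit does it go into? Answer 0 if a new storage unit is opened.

2

Storage units with room: storage unit 2 (35 ft³), storage unit 3 (34 ft³), storage unit 4 (23 ft³), storage unit 5 (24 ft³), storage unit 6 (35 ft³), storage unit 7 (25 ft³), storage unit 8 (23 ft³).
The first with room is storage unit 2.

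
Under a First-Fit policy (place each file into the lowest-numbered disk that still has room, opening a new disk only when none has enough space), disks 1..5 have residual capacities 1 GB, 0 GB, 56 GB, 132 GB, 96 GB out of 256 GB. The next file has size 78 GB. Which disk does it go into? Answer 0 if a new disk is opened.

Disks with room: disk 4 (132 GB), disk 5 (96 GB).
The first with room is disk 4.

4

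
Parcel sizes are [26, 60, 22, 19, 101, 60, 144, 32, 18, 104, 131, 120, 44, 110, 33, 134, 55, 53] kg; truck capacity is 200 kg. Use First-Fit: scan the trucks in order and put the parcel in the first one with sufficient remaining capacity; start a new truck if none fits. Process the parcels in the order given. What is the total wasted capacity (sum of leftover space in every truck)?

26 kg → truck 1 (remaining 174 kg)
60 kg → truck 1 (remaining 114 kg)
22 kg → truck 1 (remaining 92 kg)
19 kg → truck 1 (remaining 73 kg)
101 kg → truck 2 (remaining 99 kg)
60 kg → truck 1 (remaining 13 kg)
144 kg → truck 3 (remaining 56 kg)
32 kg → truck 2 (remaining 67 kg)
18 kg → truck 2 (remaining 49 kg)
104 kg → truck 4 (remaining 96 kg)
131 kg → truck 5 (remaining 69 kg)
120 kg → truck 6 (remaining 80 kg)
44 kg → truck 2 (remaining 5 kg)
110 kg → truck 7 (remaining 90 kg)
33 kg → truck 3 (remaining 23 kg)
134 kg → truck 8 (remaining 66 kg)
55 kg → truck 4 (remaining 41 kg)
53 kg → truck 5 (remaining 16 kg)
8 trucks × 200 kg = 1600 kg; used 1266 kg; unused 334 kg.

334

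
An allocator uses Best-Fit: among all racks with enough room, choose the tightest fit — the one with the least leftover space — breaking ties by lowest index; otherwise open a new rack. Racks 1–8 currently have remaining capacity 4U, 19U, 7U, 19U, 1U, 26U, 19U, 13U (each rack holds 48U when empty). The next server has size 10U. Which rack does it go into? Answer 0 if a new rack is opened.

Racks with room: rack 2 (19U), rack 4 (19U), rack 6 (26U), rack 7 (19U), rack 8 (13U).
Tightest fit is rack 8 with 13U free.

8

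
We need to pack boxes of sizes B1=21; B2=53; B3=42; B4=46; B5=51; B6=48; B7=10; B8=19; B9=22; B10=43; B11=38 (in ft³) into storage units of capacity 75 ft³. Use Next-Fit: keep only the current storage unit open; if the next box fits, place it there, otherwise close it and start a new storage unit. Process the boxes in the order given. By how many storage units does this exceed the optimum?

1

Next-Fit: [21,53] [42] [46] [51] [48,10] [19,22] [43] [38] → 8 storage units.
7 boxes exceed 37.5 ft³ (half the capacity), and no two of those can share a storage unit, so at least 7 storage units are needed.
An optimal packing achieves that bound: [53,22] [51,21] [48,19] [46,10] [43] [42] [38] → 7 storage units.
Excess: 8 − 7 = 1.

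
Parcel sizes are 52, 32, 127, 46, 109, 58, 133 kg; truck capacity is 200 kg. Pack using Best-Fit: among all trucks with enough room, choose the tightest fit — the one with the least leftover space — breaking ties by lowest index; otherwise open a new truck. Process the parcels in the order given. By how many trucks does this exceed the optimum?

Best-Fit: [52,32,109] [127,46] [58,133] → 3 trucks.
Total size 557 kg; any packing needs at least ⌈557/200⌉ = 3 trucks.
So 3 is already optimal.

0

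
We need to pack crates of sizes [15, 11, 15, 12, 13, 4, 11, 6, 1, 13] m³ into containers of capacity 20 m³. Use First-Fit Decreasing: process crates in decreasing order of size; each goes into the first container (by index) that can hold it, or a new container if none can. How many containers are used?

7

Sorted descending: 15, 15, 13, 13, 12, 11, 11, 6, 4, 1.
container 1: place 15 m³, 5 m³ left
container 2: place 15 m³, 5 m³ left
container 3: place 13 m³, 7 m³ left
container 4: place 13 m³, 7 m³ left
container 5: place 12 m³, 8 m³ left
container 6: place 11 m³, 9 m³ left
container 7: place 11 m³, 9 m³ left
container 3: place 6 m³, 1 m³ left
container 1: place 4 m³, 1 m³ left
container 1: place 1 m³, 0 m³ left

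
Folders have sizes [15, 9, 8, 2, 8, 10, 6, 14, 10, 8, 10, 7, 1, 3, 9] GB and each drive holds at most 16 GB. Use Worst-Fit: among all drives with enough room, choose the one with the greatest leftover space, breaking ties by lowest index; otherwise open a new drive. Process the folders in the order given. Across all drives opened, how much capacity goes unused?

15 GB → drive 1 (remaining 1 GB)
9 GB → drive 2 (remaining 7 GB)
8 GB → drive 3 (remaining 8 GB)
2 GB → drive 3 (remaining 6 GB)
8 GB → drive 4 (remaining 8 GB)
10 GB → drive 5 (remaining 6 GB)
6 GB → drive 4 (remaining 2 GB)
14 GB → drive 6 (remaining 2 GB)
10 GB → drive 7 (remaining 6 GB)
8 GB → drive 8 (remaining 8 GB)
10 GB → drive 9 (remaining 6 GB)
7 GB → drive 8 (remaining 1 GB)
1 GB → drive 2 (remaining 6 GB)
3 GB → drive 2 (remaining 3 GB)
9 GB → drive 10 (remaining 7 GB)
10 drives × 16 GB = 160 GB; used 120 GB; unused 40 GB.

40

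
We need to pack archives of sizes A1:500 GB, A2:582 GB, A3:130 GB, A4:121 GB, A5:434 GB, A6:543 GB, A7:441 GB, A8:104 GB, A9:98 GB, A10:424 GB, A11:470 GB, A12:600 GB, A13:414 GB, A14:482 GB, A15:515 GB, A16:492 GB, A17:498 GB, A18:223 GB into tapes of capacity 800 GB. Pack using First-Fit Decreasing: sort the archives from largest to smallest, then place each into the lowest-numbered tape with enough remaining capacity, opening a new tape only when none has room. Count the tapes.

Sorted descending: 600, 582, 543, 515, 500, 498, 492, 482, 470, 441, 434, 424, 414, 223, 130, 121, 104, 98.
Put 600 GB in tape 1; 200 GB remain.
Put 582 GB in tape 2; 218 GB remain.
Put 543 GB in tape 3; 257 GB remain.
Put 515 GB in tape 4; 285 GB remain.
Put 500 GB in tape 5; 300 GB remain.
Put 498 GB in tape 6; 302 GB remain.
Put 492 GB in tape 7; 308 GB remain.
Put 482 GB in tape 8; 318 GB remain.
Put 470 GB in tape 9; 330 GB remain.
Put 441 GB in tape 10; 359 GB remain.
Put 434 GB in tape 11; 366 GB remain.
Put 424 GB in tape 12; 376 GB remain.
Put 414 GB in tape 13; 386 GB remain.
Put 223 GB in tape 3; 34 GB remain.
Put 130 GB in tape 1; 70 GB remain.
Put 121 GB in tape 2; 97 GB remain.
Put 104 GB in tape 4; 181 GB remain.
Put 98 GB in tape 4; 83 GB remain.
Final tapes: [600,130] [582,121] [543,223] [515,104,98] [500] [498] [492] [482] [470] [441] [434] [424] [414].

13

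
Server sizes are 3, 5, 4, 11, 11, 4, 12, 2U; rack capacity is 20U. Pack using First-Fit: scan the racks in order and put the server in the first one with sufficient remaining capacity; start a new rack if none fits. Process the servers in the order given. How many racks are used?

rack 1: place 3U, 17U left
rack 1: place 5U, 12U left
rack 1: place 4U, 8U left
rack 2: place 11U, 9U left
rack 3: place 11U, 9U left
rack 1: place 4U, 4U left
rack 4: place 12U, 8U left
rack 1: place 2U, 2U left

4 racks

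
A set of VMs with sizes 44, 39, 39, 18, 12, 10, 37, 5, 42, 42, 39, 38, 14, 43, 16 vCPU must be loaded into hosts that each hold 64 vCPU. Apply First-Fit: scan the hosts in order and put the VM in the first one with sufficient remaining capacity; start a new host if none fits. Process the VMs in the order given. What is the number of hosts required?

9 hosts

host 1: place 44 vCPU, 20 vCPU left
host 2: place 39 vCPU, 25 vCPU left
host 3: place 39 vCPU, 25 vCPU left
host 1: place 18 vCPU, 2 vCPU left
host 2: place 12 vCPU, 13 vCPU left
host 2: place 10 vCPU, 3 vCPU left
host 4: place 37 vCPU, 27 vCPU left
host 3: place 5 vCPU, 20 vCPU left
host 5: place 42 vCPU, 22 vCPU left
host 6: place 42 vCPU, 22 vCPU left
host 7: place 39 vCPU, 25 vCPU left
host 8: place 38 vCPU, 26 vCPU left
host 3: place 14 vCPU, 6 vCPU left
host 9: place 43 vCPU, 21 vCPU left
host 4: place 16 vCPU, 11 vCPU left
Final hosts: [44,18] [39,12,10] [39,5,14] [37,16] [42] [42] [39] [38] [43].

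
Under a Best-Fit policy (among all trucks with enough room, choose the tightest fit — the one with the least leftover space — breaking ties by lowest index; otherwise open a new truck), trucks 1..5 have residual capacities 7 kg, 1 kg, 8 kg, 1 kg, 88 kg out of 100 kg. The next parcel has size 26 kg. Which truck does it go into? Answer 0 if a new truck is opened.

Trucks with room: truck 5 (88 kg).
Tightest fit is truck 5 with 88 kg free.

5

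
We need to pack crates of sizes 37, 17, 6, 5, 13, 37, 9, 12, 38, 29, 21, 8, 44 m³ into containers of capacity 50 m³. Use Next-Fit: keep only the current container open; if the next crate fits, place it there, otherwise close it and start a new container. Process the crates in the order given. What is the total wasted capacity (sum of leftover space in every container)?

74

container 1: place 37 m³, 13 m³ left
container 2: place 17 m³, 33 m³ left
container 2: place 6 m³, 27 m³ left
container 2: place 5 m³, 22 m³ left
container 2: place 13 m³, 9 m³ left
container 3: place 37 m³, 13 m³ left
container 3: place 9 m³, 4 m³ left
container 4: place 12 m³, 38 m³ left
container 4: place 38 m³, 0 m³ left
container 5: place 29 m³, 21 m³ left
container 5: place 21 m³, 0 m³ left
container 6: place 8 m³, 42 m³ left
container 7: place 44 m³, 6 m³ left
7 containers × 50 m³ = 350 m³; used 276 m³; unused 74 m³.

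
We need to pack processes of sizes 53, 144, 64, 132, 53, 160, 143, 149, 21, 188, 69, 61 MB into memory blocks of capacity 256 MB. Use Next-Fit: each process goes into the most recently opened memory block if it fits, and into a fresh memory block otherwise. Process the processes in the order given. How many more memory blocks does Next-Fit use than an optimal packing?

1

Next-Fit: [53,144] [64,132,53] [160] [143] [149,21] [188] [69,61] → 7 memory blocks.
6 processes exceed 128 MB (half the capacity), and no two of those can share a memory block, so at least 6 memory blocks are needed.
An optimal packing achieves that bound: [188,64] [160,69,21] [149,61] [144,53,53] [143] [132] → 6 memory blocks.
Excess: 7 − 6 = 1.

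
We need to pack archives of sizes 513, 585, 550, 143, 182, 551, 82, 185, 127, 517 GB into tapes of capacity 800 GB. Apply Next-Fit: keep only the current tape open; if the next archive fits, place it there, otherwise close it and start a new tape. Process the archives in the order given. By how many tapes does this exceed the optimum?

Next-Fit: [513] [585] [550,143] [182,551] [82,185,127] [517] → 6 tapes.
Total size 3435 GB; any packing needs at least ⌈3435/800⌉ = 5 tapes.
An optimal packing achieves that bound: [585,185] [551,182] [550,143,82] [517,127] [513] → 5 tapes.
Excess: 6 − 5 = 1.

1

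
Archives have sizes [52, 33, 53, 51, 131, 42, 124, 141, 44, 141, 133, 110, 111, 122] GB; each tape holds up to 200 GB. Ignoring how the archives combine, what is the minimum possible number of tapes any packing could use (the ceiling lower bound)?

7 tapes

Total size = 52 + 33 + 53 + 51 + 131 + 42 + 124 + 141 + 44 + 141 + 133 + 110 + 111 + 122 = 1288 GB.
⌈1288 / 200⌉ = 7.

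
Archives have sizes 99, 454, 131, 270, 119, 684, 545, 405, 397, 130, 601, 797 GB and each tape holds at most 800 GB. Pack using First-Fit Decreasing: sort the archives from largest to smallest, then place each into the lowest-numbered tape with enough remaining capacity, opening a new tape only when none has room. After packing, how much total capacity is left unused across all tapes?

Sorted descending: 797, 684, 601, 545, 454, 405, 397, 270, 131, 130, 119, 99.
Put 797 GB in tape 1; 3 GB remain.
Put 684 GB in tape 2; 116 GB remain.
Put 601 GB in tape 3; 199 GB remain.
Put 545 GB in tape 4; 255 GB remain.
Put 454 GB in tape 5; 346 GB remain.
Put 405 GB in tape 6; 395 GB remain.
Put 397 GB in tape 7; 403 GB remain.
Put 270 GB in tape 5; 76 GB remain.
Put 131 GB in tape 3; 68 GB remain.
Put 130 GB in tape 4; 125 GB remain.
Put 119 GB in tape 4; 6 GB remain.
Put 99 GB in tape 2; 17 GB remain.
7 tapes × 800 GB = 5600 GB; used 4632 GB; unused 968 GB.

968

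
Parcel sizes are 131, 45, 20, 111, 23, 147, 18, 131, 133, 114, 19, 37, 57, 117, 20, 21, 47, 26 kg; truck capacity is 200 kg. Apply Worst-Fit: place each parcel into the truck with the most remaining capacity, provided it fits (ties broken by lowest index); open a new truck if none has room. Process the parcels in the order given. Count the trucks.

131 kg → truck 1 (remaining 69 kg)
45 kg → truck 1 (remaining 24 kg)
20 kg → truck 1 (remaining 4 kg)
111 kg → truck 2 (remaining 89 kg)
23 kg → truck 2 (remaining 66 kg)
147 kg → truck 3 (remaining 53 kg)
18 kg → truck 2 (remaining 48 kg)
131 kg → truck 4 (remaining 69 kg)
133 kg → truck 5 (remaining 67 kg)
114 kg → truck 6 (remaining 86 kg)
19 kg → truck 6 (remaining 67 kg)
37 kg → truck 4 (remaining 32 kg)
57 kg → truck 5 (remaining 10 kg)
117 kg → truck 7 (remaining 83 kg)
20 kg → truck 7 (remaining 63 kg)
21 kg → truck 6 (remaining 46 kg)
47 kg → truck 7 (remaining 16 kg)
26 kg → truck 3 (remaining 27 kg)
Final trucks: [131,45,20] [111,23,18] [147,26] [131,37] [133,57] [114,19,21] [117,20,47].

7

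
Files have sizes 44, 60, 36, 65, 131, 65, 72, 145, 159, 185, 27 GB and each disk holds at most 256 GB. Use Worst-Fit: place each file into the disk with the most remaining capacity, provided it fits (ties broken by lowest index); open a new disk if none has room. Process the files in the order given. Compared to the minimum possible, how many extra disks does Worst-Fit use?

Worst-Fit: [44,60,36,65] [131,65] [72,145] [159,27] [185] → 5 disks.
Total size 989 GB; any packing needs at least ⌈989/256⌉ = 4 disks.
An optimal packing achieves that bound: [185,65] [159,72] [145,65,44] [131,60,36,27] → 4 disks.
Excess: 5 − 4 = 1.

1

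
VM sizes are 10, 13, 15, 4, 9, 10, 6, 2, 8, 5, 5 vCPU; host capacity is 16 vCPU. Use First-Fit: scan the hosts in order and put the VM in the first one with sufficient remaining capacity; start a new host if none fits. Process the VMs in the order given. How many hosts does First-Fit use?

Put 10 vCPU in host 1; 6 vCPU remain.
Put 13 vCPU in host 2; 3 vCPU remain.
Put 15 vCPU in host 3; 1 vCPU remain.
Put 4 vCPU in host 1; 2 vCPU remain.
Put 9 vCPU in host 4; 7 vCPU remain.
Put 10 vCPU in host 5; 6 vCPU remain.
Put 6 vCPU in host 4; 1 vCPU remain.
Put 2 vCPU in host 1; 0 vCPU remain.
Put 8 vCPU in host 6; 8 vCPU remain.
Put 5 vCPU in host 5; 1 vCPU remain.
Put 5 vCPU in host 6; 3 vCPU remain.

6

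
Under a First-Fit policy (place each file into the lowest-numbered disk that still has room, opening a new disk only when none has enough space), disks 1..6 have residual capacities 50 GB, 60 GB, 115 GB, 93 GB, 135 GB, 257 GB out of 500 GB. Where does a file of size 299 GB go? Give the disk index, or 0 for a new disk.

No disk has ≥ 299 GB free, so a new disk is opened.

0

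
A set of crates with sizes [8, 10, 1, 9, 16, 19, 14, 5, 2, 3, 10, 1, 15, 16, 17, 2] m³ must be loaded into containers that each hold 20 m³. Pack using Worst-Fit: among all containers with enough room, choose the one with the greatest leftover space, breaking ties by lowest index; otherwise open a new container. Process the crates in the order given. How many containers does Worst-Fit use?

9

container 1: place 8 m³, 12 m³ left
container 1: place 10 m³, 2 m³ left
container 1: place 1 m³, 1 m³ left
container 2: place 9 m³, 11 m³ left
container 3: place 16 m³, 4 m³ left
container 4: place 19 m³, 1 m³ left
container 5: place 14 m³, 6 m³ left
container 2: place 5 m³, 6 m³ left
container 2: place 2 m³, 4 m³ left
container 5: place 3 m³, 3 m³ left
container 6: place 10 m³, 10 m³ left
container 6: place 1 m³, 9 m³ left
container 7: place 15 m³, 5 m³ left
container 8: place 16 m³, 4 m³ left
container 9: place 17 m³, 3 m³ left
container 6: place 2 m³, 7 m³ left
Final containers: [8,10,1] [9,5,2] [16] [19] [14,3] [10,1,2] [15] [16] [17].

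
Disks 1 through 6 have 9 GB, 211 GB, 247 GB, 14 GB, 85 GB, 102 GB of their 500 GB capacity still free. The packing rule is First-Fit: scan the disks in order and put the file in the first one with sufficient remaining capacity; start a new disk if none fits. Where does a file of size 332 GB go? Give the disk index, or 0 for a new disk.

No disk has ≥ 332 GB free, so a new disk is opened.

0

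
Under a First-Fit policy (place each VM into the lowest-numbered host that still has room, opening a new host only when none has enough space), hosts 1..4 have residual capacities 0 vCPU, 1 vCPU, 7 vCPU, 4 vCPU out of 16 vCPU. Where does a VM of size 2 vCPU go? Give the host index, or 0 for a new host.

3

Hosts with room: host 3 (7 vCPU), host 4 (4 vCPU).
The first with room is host 3.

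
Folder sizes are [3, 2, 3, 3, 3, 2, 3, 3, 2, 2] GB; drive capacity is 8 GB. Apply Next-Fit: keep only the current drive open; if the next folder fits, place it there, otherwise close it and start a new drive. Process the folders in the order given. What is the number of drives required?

4 drives

Put 3 GB in drive 1; 5 GB remain.
Put 2 GB in drive 1; 3 GB remain.
Put 3 GB in drive 1; 0 GB remain.
Put 3 GB in drive 2; 5 GB remain.
Put 3 GB in drive 2; 2 GB remain.
Put 2 GB in drive 2; 0 GB remain.
Put 3 GB in drive 3; 5 GB remain.
Put 3 GB in drive 3; 2 GB remain.
Put 2 GB in drive 3; 0 GB remain.
Put 2 GB in drive 4; 6 GB remain.
Final drives: [3,2,3] [3,3,2] [3,3,2] [2].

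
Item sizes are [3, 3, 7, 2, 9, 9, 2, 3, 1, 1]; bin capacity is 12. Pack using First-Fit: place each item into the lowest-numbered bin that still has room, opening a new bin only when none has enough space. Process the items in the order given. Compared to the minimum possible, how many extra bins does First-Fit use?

First-Fit: [3,3,2,2,1,1] [7,3] [9] [9] → 4 bins.
Total size 40; any packing needs at least ⌈40/12⌉ = 4 bins.
So 4 is already optimal.

0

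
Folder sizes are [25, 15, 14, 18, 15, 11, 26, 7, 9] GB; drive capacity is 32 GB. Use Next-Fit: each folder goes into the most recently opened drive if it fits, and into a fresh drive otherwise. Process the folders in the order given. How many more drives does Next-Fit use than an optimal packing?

1

Next-Fit: [25] [15,14] [18] [15,11] [26] [7,9] → 6 drives.
Total size 140 GB; any packing needs at least ⌈140/32⌉ = 5 drives.
An optimal packing achieves that bound: [26] [25,7] [18,14] [15,15] [11,9] → 5 drives.
Excess: 6 − 5 = 1.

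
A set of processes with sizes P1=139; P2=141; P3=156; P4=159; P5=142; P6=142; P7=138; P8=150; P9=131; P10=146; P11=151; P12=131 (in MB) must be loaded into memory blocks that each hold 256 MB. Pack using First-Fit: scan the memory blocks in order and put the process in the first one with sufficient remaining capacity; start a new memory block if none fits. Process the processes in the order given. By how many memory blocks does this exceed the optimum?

First-Fit: [139] [141] [156] [159] [142] [142] [138] [150] [131] [146] [151] [131] → 12 memory blocks.
12 processes exceed 128 MB (half the capacity), and no two of those can share a memory block, so at least 12 memory blocks are needed.
So 12 is already optimal.

0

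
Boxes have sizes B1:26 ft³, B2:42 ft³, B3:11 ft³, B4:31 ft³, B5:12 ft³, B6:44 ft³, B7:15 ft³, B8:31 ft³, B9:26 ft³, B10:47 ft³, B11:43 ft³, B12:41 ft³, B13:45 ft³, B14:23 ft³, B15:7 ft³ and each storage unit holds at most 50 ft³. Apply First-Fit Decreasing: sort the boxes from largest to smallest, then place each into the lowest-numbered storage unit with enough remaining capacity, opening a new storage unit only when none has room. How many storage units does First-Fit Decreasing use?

10

Sorted descending: 47, 45, 44, 43, 42, 41, 31, 31, 26, 26, 23, 15, 12, 11, 7.
storage unit 1: place 47 ft³, 3 ft³ left
storage unit 2: place 45 ft³, 5 ft³ left
storage unit 3: place 44 ft³, 6 ft³ left
storage unit 4: place 43 ft³, 7 ft³ left
storage unit 5: place 42 ft³, 8 ft³ left
storage unit 6: place 41 ft³, 9 ft³ left
storage unit 7: place 31 ft³, 19 ft³ left
storage unit 8: place 31 ft³, 19 ft³ left
storage unit 9: place 26 ft³, 24 ft³ left
storage unit 10: place 26 ft³, 24 ft³ left
storage unit 9: place 23 ft³, 1 ft³ left
storage unit 7: place 15 ft³, 4 ft³ left
storage unit 8: place 12 ft³, 7 ft³ left
storage unit 10: place 11 ft³, 13 ft³ left
storage unit 4: place 7 ft³, 0 ft³ left
Final storage units: [47] [45] [44] [43,7] [42] [41] [31,15] [31,12] [26,23] [26,11].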